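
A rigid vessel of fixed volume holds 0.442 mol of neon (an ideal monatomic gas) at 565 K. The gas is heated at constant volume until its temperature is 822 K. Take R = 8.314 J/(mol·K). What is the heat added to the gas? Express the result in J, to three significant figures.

Q ≈ 1420 J

Constant volume ⇒ W = 0, so Q = ΔU = nCᵥΔT with Cᵥ = 3R/2 = 12.47 J/(mol·K).
ΔU = (0.442)(12.47)(822 − 565) = 1417 J.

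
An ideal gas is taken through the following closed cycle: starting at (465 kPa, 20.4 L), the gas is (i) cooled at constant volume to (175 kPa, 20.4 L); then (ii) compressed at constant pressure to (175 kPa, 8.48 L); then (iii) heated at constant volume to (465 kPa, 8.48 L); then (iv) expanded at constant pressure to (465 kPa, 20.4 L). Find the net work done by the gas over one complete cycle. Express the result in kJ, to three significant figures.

Constant-volume legs do no work.
W(ii) = (175)(8.48 − 20.4) = -2086 J; W(iv) = (465)(20.4 − 8.48) = 5543 J.
W_net = -2086 + 5543 = 3457 J (the clockwise enclosed area).

W_net ≈ 3.46 kJ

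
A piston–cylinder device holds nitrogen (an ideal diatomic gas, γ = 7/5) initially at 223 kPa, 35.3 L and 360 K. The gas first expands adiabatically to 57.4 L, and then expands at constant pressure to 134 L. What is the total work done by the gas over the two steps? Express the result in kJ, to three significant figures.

W_total ≈ 12.1 kJ

Step 1 (adiabatic): W = (P₁V₁ − P₂V₂)/(γ−1) = (7872 − 6481)/0.4 = 3478 J.
After step 1: P = 112.9 kPa, V = 57.4 L, T = 296.4 K.
Step 2 (isobaric): W = PΔV = (112.9 kPa)(134 − 57.4 L) = 8649 J.
W_total = 3478 + 8649 = 12126 J.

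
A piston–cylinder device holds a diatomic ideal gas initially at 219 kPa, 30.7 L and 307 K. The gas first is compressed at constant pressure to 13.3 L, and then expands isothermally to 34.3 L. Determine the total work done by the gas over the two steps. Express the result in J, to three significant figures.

Step 1 (isobaric): W = PΔV = (219 kPa)(13.3 − 30.7 L) = -3811 J.
After step 1: P = 219 kPa, V = 13.3 L, T = 133 K.
Step 2 (isothermal): W = P₁V₁ ln(V₂/V₁) = (2913) ln(34.3/13.3) = 2759 J.
W_total = -3811 + 2759 = -1051 J.

W_total ≈ -1050 J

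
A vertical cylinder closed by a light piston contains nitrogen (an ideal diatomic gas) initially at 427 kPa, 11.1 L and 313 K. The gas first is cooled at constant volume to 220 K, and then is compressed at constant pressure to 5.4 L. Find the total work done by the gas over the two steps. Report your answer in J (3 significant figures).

Step 1 (isochoric): W = 0 (constant volume).
After step 1: P = 300.1 kPa (V unchanged).
Step 2 (isobaric): W = PΔV = (300.1 kPa)(5.4 − 11.1 L) = -1711 J.
W_total = 0 − 1711 = -1711 J.

W_total ≈ -1710 J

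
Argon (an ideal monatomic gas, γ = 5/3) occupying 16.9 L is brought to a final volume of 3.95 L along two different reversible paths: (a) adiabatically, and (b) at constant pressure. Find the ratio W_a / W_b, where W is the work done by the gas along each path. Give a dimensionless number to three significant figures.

Path (a) adiabatic: W = P₁V₁(1 − (V₁/V₂)^(γ−1))/(γ−1) → W_a/(P₁V₁) = -2.453.
Path (b) isobaric: W = P₁(V₂ − V₁) → W_b/(P₁V₁) = -0.7663.
W_a / W_b = -2.453 / -0.7663 = 3.201.

W_a / W_b ≈ 3.20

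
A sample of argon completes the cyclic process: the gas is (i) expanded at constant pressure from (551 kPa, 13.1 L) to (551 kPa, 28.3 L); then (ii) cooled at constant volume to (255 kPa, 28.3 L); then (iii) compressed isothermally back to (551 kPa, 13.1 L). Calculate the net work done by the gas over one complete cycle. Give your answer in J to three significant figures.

W_net ≈ 2820 J

Leg (i): W = PΔV = (551)(28.3 − 13.1) = 8375 J.
Leg (ii): W = 0.
Leg (iii): W = PᵢVᵢ ln(V_f/Vᵢ) = (7216) ln(13.1/28.3) = -5559 J.
W_net = 8375 − 5559 = 2817 J.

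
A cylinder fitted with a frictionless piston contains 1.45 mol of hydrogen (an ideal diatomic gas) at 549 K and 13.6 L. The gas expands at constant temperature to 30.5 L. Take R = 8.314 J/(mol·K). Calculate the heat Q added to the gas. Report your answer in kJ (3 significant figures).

Isothermal ⇒ ΔU = 0, so Q = W = nRT ln(V₂/V₁).
Q = (1.45)(8.314)(549) ln(30.5/13.6) = 6618 × 0.8077 = 5345 J.

Q ≈ 5.35 kJ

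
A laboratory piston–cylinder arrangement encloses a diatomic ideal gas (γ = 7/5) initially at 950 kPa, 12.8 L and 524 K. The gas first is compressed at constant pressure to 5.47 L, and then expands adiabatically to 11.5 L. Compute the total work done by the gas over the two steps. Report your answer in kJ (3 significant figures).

Step 1 (isobaric): W = PΔV = (950 kPa)(5.47 − 12.8 L) = -6964 J.
After step 1: P = 950 kPa, V = 5.47 L, T = 223.9 K.
Step 2 (adiabatic): W = (P₁V₁ − P₂V₂)/(γ−1) = (5196 − 3860)/0.4 = 3340 J.
W_total = -6964 + 3340 = -3623 J.

W_total ≈ -3.62 kJ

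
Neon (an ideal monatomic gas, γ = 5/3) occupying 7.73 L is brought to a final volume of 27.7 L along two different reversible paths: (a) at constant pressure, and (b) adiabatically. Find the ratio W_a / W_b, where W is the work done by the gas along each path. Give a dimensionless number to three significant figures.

W_a / W_b ≈ 3.01

Path (a) isobaric: W = P₁(V₂ − V₁) → W_a/(P₁V₁) = 2.583.
Path (b) adiabatic: W = P₁V₁(1 − (V₁/V₂)^(γ−1))/(γ−1) → W_b/(P₁V₁) = 0.8594.
W_a / W_b = 2.583 / 0.8594 = 3.006.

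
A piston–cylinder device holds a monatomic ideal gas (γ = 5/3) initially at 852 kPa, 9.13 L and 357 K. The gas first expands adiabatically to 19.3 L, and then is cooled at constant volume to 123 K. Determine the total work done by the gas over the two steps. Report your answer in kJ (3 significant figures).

W_total ≈ 4.58 kJ

Step 1 (adiabatic): W = (P₁V₁ − P₂V₂)/(γ−1) = (7779 − 4723)/0.667 = 4584 J.
Step 2 (isochoric): W = 0 (constant volume).
W_total = 4584 + 0 = 4584 J.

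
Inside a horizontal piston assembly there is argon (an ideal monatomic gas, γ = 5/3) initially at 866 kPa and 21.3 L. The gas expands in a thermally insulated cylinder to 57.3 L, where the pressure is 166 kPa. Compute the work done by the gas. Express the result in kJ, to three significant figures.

Adiabatic: W = (P₁V₁ − P₂V₂)/(γ − 1) with γ = 5/3.
P₁V₁ = 18446 J, P₂V₂ = 9512 J.
W = (18446 − 9512) / 0.6667 = 13401 J.

W ≈ 13.4 kJ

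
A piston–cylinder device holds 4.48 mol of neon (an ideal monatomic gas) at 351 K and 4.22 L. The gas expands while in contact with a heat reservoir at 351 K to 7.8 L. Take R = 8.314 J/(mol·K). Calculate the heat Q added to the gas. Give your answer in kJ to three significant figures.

Q ≈ 8.03 kJ

Isothermal ⇒ ΔU = 0, so Q = W = nRT ln(V₂/V₁).
Q = (4.48)(8.314)(351) ln(7.8/4.22) = 13074 × 0.6143 = 8031 J.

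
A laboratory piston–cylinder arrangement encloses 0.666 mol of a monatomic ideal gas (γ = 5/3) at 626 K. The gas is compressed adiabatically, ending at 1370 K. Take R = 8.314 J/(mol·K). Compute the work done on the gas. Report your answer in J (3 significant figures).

Adiabatic ⇒ Q = 0, so W_by = −ΔU = nCᵥ(T₁ − T₂).
Cᵥ = 3R/2 = 12.47 J/(mol·K).
W = (0.666)(12.47)(626 − 1370) = -6179 J.
Work on gas = −W_by = 6179 J.

W ≈ 6180 J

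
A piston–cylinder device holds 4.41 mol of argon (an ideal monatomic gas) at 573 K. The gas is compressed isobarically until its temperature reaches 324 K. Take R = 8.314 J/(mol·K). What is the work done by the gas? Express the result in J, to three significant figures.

W ≈ -9130 J

Isobaric: W = P ΔV = nR ΔT.
W = (4.41)(8.314)(324 − 573) = -9130 J.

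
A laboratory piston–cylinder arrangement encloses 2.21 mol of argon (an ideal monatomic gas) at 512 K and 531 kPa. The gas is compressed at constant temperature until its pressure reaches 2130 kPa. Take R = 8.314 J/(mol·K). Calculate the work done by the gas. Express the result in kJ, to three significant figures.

Isothermal process: W = nRT ln(V₂/V₁) = nRT ln(P₁/P₂).
W = (2.21)(8.314)(512) × ln(531/2130)
  = 9407 × ln(0.2493) = 9407 × -1.389
W_by_gas = -13068 J.

W ≈ -13.1 kJ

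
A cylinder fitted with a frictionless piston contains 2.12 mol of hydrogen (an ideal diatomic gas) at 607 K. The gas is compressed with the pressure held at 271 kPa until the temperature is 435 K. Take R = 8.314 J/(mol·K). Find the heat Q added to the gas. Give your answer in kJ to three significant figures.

Isobaric: W = nRΔT = (2.12)(8.314)(-172) = -3032 J.
ΔU = nCᵥΔT with Cᵥ = 5R/2: ΔU = (2.12)(20.79)(-172) = -7579 J.
Q = ΔU + W = -7579 − 3032 = -10611 J.

Q ≈ -10.6 kJ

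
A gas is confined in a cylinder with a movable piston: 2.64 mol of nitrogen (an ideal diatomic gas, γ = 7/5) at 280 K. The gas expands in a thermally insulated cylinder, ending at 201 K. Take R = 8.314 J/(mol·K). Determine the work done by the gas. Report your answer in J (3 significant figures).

W ≈ 4330 J

Adiabatic ⇒ Q = 0, so W_by = −ΔU = nCᵥ(T₁ − T₂).
Cᵥ = 5R/2 = 20.79 J/(mol·K).
W = (2.64)(20.79)(280 − 201) = 4335 J.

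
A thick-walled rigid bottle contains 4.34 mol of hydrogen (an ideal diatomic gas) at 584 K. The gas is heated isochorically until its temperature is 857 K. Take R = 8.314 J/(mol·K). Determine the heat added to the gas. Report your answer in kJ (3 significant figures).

Q ≈ 24.6 kJ

Constant volume ⇒ W = 0, so Q = ΔU = nCᵥΔT with Cᵥ = 5R/2 = 20.79 J/(mol·K).
ΔU = (4.34)(20.79)(857 − 584) = 24626 J.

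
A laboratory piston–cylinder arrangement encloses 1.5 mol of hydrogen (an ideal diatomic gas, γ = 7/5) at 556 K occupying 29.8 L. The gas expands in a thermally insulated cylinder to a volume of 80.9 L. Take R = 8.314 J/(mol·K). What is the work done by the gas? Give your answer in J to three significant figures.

Adiabatic: TV^(γ−1) = const with γ = 7/5.
T₂ = T₁ (V₁/V₂)^(γ−1) = 556 × (29.8/80.9)^0.4 = 556 × 0.6707 = 372.9 K.
W_by = nCᵥ(T₁ − T₂) = (1.5)(20.79)(556 − 372.9) = 5709 J.

W ≈ 5710 J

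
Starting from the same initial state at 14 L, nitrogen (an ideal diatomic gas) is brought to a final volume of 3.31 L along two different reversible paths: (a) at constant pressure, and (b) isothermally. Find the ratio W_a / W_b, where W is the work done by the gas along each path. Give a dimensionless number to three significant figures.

Path (a) isobaric: W = P₁(V₂ − V₁) → W_a/(P₁V₁) = -0.7636.
Path (b) isothermal: W = P₁V₁ ln(V₂/V₁) → W_b/(P₁V₁) = -1.442.
W_a / W_b = -0.7636 / -1.442 = 0.5295.

W_a / W_b ≈ 0.529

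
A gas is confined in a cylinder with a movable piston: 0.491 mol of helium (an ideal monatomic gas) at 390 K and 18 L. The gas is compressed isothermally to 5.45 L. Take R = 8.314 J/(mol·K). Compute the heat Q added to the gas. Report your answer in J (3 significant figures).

Q ≈ -1900 J

Isothermal ⇒ ΔU = 0, so Q = W = nRT ln(V₂/V₁).
Q = (0.491)(8.314)(390) ln(5.45/18) = 1592 × -1.195 = -1902 J.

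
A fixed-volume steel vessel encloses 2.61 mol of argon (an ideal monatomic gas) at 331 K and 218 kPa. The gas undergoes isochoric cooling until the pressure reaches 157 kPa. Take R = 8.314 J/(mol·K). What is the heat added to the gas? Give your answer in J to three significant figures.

Q ≈ -3010 J

Constant volume ⇒ W = 0, so Q = ΔU = nCᵥΔT with Cᵥ = 3R/2 = 12.47 J/(mol·K).
At constant V, T₂/T₁ = P₂/P₁ ⇒ ΔT = T₁(P₂/P₁ − 1) = 331·(157/218 − 1) = -92.62 K.
ΔU = (2.61)(12.47)(-92.62) = -3015 J.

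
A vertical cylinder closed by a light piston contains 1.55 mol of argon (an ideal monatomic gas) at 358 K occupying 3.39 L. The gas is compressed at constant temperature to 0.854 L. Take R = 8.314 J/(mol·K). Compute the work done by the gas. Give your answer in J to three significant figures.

W ≈ -6360 J

Isothermal: W = nRT ln(V₂/V₁).
W = (1.55)(8.314)(358) × ln(0.854/3.39)
  = 4613 × -1.379
W_by_gas = -6360 J.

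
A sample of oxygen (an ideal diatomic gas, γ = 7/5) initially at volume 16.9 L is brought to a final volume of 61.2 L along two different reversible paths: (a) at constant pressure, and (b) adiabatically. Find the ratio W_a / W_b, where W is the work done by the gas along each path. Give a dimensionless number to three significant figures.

W_a / W_b ≈ 2.61

Path (a) isobaric: W = P₁(V₂ − V₁) → W_a/(P₁V₁) = 2.621.
Path (b) adiabatic: W = P₁V₁(1 − (V₁/V₂)^(γ−1))/(γ−1) → W_b/(P₁V₁) = 1.006.
W_a / W_b = 2.621 / 1.006 = 2.606.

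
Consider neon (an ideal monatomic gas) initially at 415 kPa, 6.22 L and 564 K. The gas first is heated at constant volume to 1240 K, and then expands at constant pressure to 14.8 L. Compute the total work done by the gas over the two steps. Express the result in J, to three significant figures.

Step 1 (isochoric): W = 0 (constant volume).
After step 1: P = 912.4 kPa (V unchanged).
Step 2 (isobaric): W = PΔV = (912.4 kPa)(14.8 − 6.22 L) = 7828 J.
W_total = 0 + 7828 = 7828 J.

W_total ≈ 7830 J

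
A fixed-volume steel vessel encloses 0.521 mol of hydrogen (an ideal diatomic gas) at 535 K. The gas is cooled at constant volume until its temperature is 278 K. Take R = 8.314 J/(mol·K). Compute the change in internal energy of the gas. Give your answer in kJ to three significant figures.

Constant volume ⇒ W = 0, so Q = ΔU = nCᵥΔT with Cᵥ = 5R/2 = 20.79 J/(mol·K).
ΔU = (0.521)(20.79)(278 − 535) = -2783 J.

ΔU ≈ -2.78 kJ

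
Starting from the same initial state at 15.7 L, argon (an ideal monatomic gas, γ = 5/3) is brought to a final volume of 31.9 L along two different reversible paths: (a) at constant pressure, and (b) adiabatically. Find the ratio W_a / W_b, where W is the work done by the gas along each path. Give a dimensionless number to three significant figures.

Path (a) isobaric: W = P₁(V₂ − V₁) → W_a/(P₁V₁) = 1.032.
Path (b) adiabatic: W = P₁V₁(1 − (V₁/V₂)^(γ−1))/(γ−1) → W_b/(P₁V₁) = 0.565.
W_a / W_b = 1.032 / 0.565 = 1.826.

W_a / W_b ≈ 1.83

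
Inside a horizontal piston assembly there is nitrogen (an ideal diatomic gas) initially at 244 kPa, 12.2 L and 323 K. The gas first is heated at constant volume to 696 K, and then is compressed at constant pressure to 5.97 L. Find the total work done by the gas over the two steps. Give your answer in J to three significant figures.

Step 1 (isochoric): W = 0 (constant volume).
After step 1: P = 525.8 kPa (V unchanged).
Step 2 (isobaric): W = PΔV = (525.8 kPa)(5.97 − 12.2 L) = -3276 J.
W_total = 0 − 3276 = -3276 J.

W_total ≈ -3280 J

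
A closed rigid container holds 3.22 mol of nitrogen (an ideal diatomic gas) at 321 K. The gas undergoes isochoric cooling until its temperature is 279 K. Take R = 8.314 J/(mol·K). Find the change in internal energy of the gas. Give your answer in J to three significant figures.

Constant volume ⇒ W = 0, so Q = ΔU = nCᵥΔT with Cᵥ = 5R/2 = 20.79 J/(mol·K).
ΔU = (3.22)(20.79)(279 − 321) = -2811 J.

ΔU ≈ -2810 J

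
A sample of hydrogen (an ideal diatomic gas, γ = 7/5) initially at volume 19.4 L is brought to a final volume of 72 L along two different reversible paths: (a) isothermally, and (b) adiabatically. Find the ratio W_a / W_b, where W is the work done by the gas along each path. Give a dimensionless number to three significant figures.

W_a / W_b ≈ 1.29

Path (a) isothermal: W = P₁V₁ ln(V₂/V₁) → W_a/(P₁V₁) = 1.311.
Path (b) adiabatic: W = P₁V₁(1 − (V₁/V₂)^(γ−1))/(γ−1) → W_b/(P₁V₁) = 1.02.
W_a / W_b = 1.311 / 1.02 = 1.285.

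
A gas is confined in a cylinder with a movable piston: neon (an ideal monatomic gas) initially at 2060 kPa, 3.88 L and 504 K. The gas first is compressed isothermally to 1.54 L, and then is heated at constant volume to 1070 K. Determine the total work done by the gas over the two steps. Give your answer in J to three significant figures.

Step 1 (isothermal): W = P₁V₁ ln(V₂/V₁) = (7993) ln(1.54/3.88) = -7386 J.
Step 2 (isochoric): W = 0 (constant volume).
W_total = -7386 + 0 = -7386 J.

W_total ≈ -7390 J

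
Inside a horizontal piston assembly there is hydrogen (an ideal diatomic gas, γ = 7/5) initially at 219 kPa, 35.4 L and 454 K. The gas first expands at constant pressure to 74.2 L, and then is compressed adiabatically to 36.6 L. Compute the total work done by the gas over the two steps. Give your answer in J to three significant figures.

Step 1 (isobaric): W = PΔV = (219 kPa)(74.2 − 35.4 L) = 8497 J.
After step 1: P = 219 kPa, V = 74.2 L, T = 951.6 K.
Step 2 (adiabatic): W = (P₁V₁ − P₂V₂)/(γ−1) = (16250 − 21558)/0.4 = -13272 J.
W_total = 8497 − 13272 = -4774 J.

W_total ≈ -4770 J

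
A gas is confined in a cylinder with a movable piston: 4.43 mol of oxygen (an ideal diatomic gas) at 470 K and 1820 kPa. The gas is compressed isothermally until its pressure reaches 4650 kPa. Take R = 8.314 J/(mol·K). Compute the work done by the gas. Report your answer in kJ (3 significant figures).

W ≈ -16.2 kJ

Isothermal process: W = nRT ln(V₂/V₁) = nRT ln(P₁/P₂).
W = (4.43)(8.314)(470) × ln(1820/4650)
  = 17311 × ln(0.3914) = 17311 × -0.938
W_by_gas = -16238 J.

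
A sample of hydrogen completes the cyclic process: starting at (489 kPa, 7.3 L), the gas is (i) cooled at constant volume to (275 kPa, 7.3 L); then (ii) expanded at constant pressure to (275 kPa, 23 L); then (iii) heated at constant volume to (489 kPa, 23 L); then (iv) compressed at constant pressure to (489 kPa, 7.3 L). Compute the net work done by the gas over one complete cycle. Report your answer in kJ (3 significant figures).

Constant-volume legs do no work.
W(ii) = (275)(23 − 7.3) = 4318 J; W(iv) = (489)(7.3 − 23) = -7677 J.
W_net = 4318 − 7677 = -3360 J (the counter-clockwise enclosed area).

W_net ≈ -3.36 kJ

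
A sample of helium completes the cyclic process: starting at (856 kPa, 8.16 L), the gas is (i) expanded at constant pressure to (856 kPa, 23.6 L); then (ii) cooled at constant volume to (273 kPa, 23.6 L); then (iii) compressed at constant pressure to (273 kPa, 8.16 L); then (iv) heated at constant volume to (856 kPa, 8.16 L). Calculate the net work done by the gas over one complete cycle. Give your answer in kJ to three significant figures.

W_net ≈ 9.00 kJ

Constant-volume legs do no work.
W(i) = (856)(23.6 − 8.16) = 13217 J; W(iii) = (273)(8.16 − 23.6) = -4215 J.
W_net = 13217 − 4215 = 9002 J (the clockwise enclosed area).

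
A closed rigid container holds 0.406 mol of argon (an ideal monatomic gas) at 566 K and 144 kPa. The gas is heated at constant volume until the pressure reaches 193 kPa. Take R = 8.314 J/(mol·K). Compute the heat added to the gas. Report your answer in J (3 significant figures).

Q ≈ 975 J

Constant volume ⇒ W = 0, so Q = ΔU = nCᵥΔT with Cᵥ = 3R/2 = 12.47 J/(mol·K).
At constant V, T₂/T₁ = P₂/P₁ ⇒ ΔT = T₁(P₂/P₁ − 1) = 566·(193/144 − 1) = 192.6 K.
ΔU = (0.406)(12.47)(192.6) = 975.2 J.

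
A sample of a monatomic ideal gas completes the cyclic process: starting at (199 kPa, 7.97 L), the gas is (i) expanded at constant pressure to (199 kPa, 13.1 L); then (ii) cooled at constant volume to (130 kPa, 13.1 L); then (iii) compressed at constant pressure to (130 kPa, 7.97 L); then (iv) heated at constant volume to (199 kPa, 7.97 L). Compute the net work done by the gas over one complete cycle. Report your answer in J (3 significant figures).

Constant-volume legs do no work.
W(i) = (199)(13.1 − 7.97) = 1021 J; W(iii) = (130)(7.97 − 13.1) = -666.9 J.
W_net = 1021 − 666.9 = 354 J (the clockwise enclosed area).

W_net ≈ 354 J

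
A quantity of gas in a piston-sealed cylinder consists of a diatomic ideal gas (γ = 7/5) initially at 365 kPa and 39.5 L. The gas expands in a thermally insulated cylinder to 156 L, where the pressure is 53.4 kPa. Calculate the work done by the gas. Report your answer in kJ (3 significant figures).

Adiabatic: W = (P₁V₁ − P₂V₂)/(γ − 1) with γ = 7/5.
P₁V₁ = 14418 J, P₂V₂ = 8330 J.
W = (14418 − 8330) / 0.4 = 15218 J.

W ≈ 15.2 kJ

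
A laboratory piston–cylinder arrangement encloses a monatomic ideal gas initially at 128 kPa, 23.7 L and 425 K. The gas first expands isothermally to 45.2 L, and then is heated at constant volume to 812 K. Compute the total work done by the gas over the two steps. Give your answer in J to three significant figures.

Step 1 (isothermal): W = P₁V₁ ln(V₂/V₁) = (3034) ln(45.2/23.7) = 1959 J.
Step 2 (isochoric): W = 0 (constant volume).
W_total = 1959 + 0 = 1959 J.

W_total ≈ 1960 J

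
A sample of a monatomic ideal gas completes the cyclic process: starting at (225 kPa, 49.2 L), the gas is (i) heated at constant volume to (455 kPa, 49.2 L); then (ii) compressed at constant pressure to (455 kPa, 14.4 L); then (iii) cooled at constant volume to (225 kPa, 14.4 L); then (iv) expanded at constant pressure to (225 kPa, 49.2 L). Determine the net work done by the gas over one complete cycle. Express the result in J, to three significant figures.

W_net ≈ -8000 J

Constant-volume legs do no work.
W(ii) = (455)(14.4 − 49.2) = -15834 J; W(iv) = (225)(49.2 − 14.4) = 7830 J.
W_net = -15834 + 7830 = -8004 J (the counter-clockwise enclosed area).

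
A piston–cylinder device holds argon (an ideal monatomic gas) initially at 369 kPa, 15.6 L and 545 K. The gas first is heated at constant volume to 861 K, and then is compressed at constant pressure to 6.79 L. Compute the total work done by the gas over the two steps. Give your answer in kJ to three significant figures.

Step 1 (isochoric): W = 0 (constant volume).
After step 1: P = 583 kPa (V unchanged).
Step 2 (isobaric): W = PΔV = (583 kPa)(6.79 − 15.6 L) = -5136 J.
W_total = 0 − 5136 = -5136 J.

W_total ≈ -5.14 kJ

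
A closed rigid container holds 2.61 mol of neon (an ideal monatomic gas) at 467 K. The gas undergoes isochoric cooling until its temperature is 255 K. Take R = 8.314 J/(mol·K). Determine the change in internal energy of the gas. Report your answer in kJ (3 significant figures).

Constant volume ⇒ W = 0, so Q = ΔU = nCᵥΔT with Cᵥ = 3R/2 = 12.47 J/(mol·K).
ΔU = (2.61)(12.47)(255 − 467) = -6900 J.

ΔU ≈ -6.90 kJ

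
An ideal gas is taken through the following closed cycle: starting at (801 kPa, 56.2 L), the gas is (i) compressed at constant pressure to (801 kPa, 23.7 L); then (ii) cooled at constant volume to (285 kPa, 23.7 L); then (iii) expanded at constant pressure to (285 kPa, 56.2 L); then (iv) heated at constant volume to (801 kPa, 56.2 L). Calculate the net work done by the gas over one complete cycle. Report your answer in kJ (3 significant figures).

Constant-volume legs do no work.
W(i) = (801)(23.7 − 56.2) = -26032 J; W(iii) = (285)(56.2 − 23.7) = 9262 J.
W_net = -26032 + 9262 = -16770 J (the counter-clockwise enclosed area).

W_net ≈ -16.8 kJ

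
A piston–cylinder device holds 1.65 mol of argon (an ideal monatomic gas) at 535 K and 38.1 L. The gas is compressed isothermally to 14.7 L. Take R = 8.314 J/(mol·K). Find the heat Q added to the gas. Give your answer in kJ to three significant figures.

Q ≈ -6.99 kJ

Isothermal ⇒ ΔU = 0, so Q = W = nRT ln(V₂/V₁).
Q = (1.65)(8.314)(535) ln(14.7/38.1) = 7339 × -0.9524 = -6990 J.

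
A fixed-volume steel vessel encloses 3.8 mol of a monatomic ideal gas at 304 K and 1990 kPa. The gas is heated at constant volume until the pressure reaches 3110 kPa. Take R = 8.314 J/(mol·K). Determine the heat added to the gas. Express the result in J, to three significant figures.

Q ≈ 8110 J

Constant volume ⇒ W = 0, so Q = ΔU = nCᵥΔT with Cᵥ = 3R/2 = 12.47 J/(mol·K).
At constant V, T₂/T₁ = P₂/P₁ ⇒ ΔT = T₁(P₂/P₁ − 1) = 304·(3110/1990 − 1) = 171.1 K.
ΔU = (3.8)(12.47)(171.1) = 8108 J.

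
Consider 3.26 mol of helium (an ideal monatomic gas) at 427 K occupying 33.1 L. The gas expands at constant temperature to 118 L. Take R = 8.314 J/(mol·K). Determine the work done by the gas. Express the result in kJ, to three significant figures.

W ≈ 14.7 kJ

Isothermal: W = nRT ln(V₂/V₁).
W = (3.26)(8.314)(427) × ln(118/33.1)
  = 11573 × 1.271
W_by_gas = 14711 J.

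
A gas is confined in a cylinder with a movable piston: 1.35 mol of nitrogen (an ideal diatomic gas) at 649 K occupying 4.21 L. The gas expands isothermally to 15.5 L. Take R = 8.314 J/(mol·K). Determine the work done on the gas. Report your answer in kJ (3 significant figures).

Isothermal: W = nRT ln(V₂/V₁).
W = (1.35)(8.314)(649) × ln(15.5/4.21)
  = 7284 × 1.303
W_by_gas = 9494 J; work on gas = −W_by = -9494 J.

W ≈ -9.49 kJ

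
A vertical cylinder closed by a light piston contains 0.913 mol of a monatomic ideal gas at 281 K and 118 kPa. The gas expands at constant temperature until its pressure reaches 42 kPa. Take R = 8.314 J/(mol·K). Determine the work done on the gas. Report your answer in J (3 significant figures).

Isothermal process: W = nRT ln(V₂/V₁) = nRT ln(P₁/P₂).
W = (0.913)(8.314)(281) × ln(118/42)
  = 2133 × ln(2.81) = 2133 × 1.033
W_by_gas = 2203 J; work on gas = −W_by = -2203 J.

W ≈ -2200 J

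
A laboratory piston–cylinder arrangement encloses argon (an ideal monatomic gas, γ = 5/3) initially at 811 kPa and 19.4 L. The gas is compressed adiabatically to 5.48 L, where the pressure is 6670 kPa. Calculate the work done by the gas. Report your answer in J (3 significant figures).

W ≈ -31200 J

Adiabatic: W = (P₁V₁ − P₂V₂)/(γ − 1) with γ = 5/3.
P₁V₁ = 15733 J, P₂V₂ = 36552 J.
W = (15733 − 36552) / 0.6667 = -31227 J.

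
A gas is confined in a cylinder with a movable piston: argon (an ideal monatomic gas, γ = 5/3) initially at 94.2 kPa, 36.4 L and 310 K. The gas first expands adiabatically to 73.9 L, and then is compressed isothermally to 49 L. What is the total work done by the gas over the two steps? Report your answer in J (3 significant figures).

W_total ≈ 1060 J

Step 1 (adiabatic): W = (P₁V₁ − P₂V₂)/(γ−1) = (3429 − 2139)/0.667 = 1935 J.
After step 1: P = 28.94 kPa, V = 73.9 L, T = 193.3 K.
Step 2 (isothermal): W = P₁V₁ ln(V₂/V₁) = (2139) ln(49/73.9) = -878.7 J.
W_total = 1935 − 878.7 = 1057 J.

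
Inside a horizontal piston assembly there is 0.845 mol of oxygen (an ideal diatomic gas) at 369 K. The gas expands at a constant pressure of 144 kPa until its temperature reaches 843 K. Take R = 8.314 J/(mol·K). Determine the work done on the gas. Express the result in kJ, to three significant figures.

Isobaric: W = P ΔV = nR ΔT.
W = (0.845)(8.314)(843 − 369) = 3330 J.
Work on gas = −W_by = -3330 J.

W ≈ -3.33 kJ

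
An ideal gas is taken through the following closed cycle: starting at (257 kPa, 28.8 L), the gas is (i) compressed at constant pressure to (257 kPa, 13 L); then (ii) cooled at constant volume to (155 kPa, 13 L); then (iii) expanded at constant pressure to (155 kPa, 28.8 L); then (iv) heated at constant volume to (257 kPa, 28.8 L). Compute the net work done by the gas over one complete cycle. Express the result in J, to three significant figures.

W_net ≈ -1610 J

Constant-volume legs do no work.
W(i) = (257)(13 − 28.8) = -4061 J; W(iii) = (155)(28.8 − 13) = 2449 J.
W_net = -4061 + 2449 = -1612 J (the counter-clockwise enclosed area).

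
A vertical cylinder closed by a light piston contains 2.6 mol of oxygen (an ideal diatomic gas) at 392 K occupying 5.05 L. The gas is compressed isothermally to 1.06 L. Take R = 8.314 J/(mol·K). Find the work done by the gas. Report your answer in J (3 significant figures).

Isothermal: W = nRT ln(V₂/V₁).
W = (2.6)(8.314)(392) × ln(1.06/5.05)
  = 8474 × -1.561
W_by_gas = -13228 J.

W ≈ -13200 J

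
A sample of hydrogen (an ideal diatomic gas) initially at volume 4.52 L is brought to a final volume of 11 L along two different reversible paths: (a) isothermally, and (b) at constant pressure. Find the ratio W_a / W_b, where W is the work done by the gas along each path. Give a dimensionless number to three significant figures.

Path (a) isothermal: W = P₁V₁ ln(V₂/V₁) → W_a/(P₁V₁) = 0.8894.
Path (b) isobaric: W = P₁(V₂ − V₁) → W_b/(P₁V₁) = 1.434.
W_a / W_b = 0.8894 / 1.434 = 0.6204.

W_a / W_b ≈ 0.620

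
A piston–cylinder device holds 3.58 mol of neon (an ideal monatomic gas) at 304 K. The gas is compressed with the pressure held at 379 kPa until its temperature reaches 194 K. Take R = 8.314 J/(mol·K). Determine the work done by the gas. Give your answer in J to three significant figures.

W ≈ -3270 J

Isobaric: W = P ΔV = nR ΔT.
W = (3.58)(8.314)(194 − 304) = -3274 J.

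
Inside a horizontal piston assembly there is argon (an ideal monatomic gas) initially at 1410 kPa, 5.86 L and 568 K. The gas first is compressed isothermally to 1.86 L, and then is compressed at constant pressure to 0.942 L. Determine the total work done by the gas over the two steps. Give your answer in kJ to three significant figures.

Step 1 (isothermal): W = P₁V₁ ln(V₂/V₁) = (8263) ln(1.86/5.86) = -9482 J.
After step 1: P = 4442 kPa, V = 1.86 L, T = 568 K.
Step 2 (isobaric): W = PΔV = (4442 kPa)(0.942 − 1.86 L) = -4078 J.
W_total = -9482 − 4078 = -13560 J.

W_total ≈ -13.6 kJ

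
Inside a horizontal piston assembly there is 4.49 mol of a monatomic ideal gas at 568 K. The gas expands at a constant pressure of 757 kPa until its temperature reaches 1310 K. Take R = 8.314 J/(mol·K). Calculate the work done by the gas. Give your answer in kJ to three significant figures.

W ≈ 27.7 kJ

Isobaric: W = P ΔV = nR ΔT.
W = (4.49)(8.314)(1310 − 568) = 27699 J.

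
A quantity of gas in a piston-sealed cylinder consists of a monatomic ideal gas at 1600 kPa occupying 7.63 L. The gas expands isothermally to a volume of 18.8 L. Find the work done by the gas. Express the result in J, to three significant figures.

W ≈ 11000 J

Isothermal: W = nRT ln(V₂/V₁) = P₁V₁ ln(V₂/V₁).
P₁V₁ = (1600 kPa)(7.63 L) = 12208 J.
W = 12208 × ln(18.8/7.63) = 12208 × 0.9018
W_by_gas = 11009 J.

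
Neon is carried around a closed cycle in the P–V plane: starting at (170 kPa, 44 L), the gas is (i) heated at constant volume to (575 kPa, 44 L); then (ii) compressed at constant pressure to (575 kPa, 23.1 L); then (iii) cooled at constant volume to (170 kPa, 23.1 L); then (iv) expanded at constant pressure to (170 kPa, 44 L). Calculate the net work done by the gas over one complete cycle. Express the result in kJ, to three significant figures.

W_net ≈ -8.46 kJ

Constant-volume legs do no work.
W(ii) = (575)(23.1 − 44) = -12018 J; W(iv) = (170)(44 − 23.1) = 3553 J.
W_net = -12018 + 3553 = -8464 J (the counter-clockwise enclosed area).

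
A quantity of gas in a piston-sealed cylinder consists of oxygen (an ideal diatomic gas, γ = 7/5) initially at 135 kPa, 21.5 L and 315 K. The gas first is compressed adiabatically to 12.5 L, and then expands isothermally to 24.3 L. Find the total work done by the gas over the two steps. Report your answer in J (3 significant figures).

W_total ≈ 639 J

Step 1 (adiabatic): W = (P₁V₁ − P₂V₂)/(γ−1) = (2902 − 3606)/0.4 = -1758 J.
After step 1: P = 288.5 kPa, V = 12.5 L, T = 391.3 K.
Step 2 (isothermal): W = P₁V₁ ln(V₂/V₁) = (3606) ln(24.3/12.5) = 2397 J.
W_total = -1758 + 2397 = 639 J.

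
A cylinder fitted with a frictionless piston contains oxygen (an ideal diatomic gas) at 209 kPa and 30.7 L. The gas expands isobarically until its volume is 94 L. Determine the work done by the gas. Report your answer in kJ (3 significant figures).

Isobaric: W = P ΔV.
W = (209 kPa)(94 − 30.7 L) = (209)(63.3) = 13230 J.

W ≈ 13.2 kJ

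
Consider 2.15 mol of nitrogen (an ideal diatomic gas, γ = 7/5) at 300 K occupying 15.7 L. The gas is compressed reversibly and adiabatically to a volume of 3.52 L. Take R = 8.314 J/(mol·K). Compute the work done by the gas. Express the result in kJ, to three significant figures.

W ≈ -11.0 kJ

Adiabatic: TV^(γ−1) = const with γ = 7/5.
T₂ = T₁ (V₁/V₂)^(γ−1) = 300 × (15.7/3.52)^0.4 = 300 × 1.819 = 545.6 K.
W_by = nCᵥ(T₁ − T₂) = (2.15)(20.79)(300 − 545.6) = -10975 J.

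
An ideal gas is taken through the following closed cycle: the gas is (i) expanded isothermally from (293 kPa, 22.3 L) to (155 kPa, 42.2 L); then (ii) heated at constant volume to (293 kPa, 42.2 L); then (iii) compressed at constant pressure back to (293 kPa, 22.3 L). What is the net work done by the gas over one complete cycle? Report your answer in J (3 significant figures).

W_net ≈ -1660 J

Leg (i): W = PᵢVᵢ ln(V_f/Vᵢ) = (6534) ln(42.2/22.3) = 4168 J.
Leg (ii): W = 0.
Leg (iii): W = PΔV = (293)(22.3 − 42.2) = -5831 J.
W_net = 4168 − 5831 = -1663 J.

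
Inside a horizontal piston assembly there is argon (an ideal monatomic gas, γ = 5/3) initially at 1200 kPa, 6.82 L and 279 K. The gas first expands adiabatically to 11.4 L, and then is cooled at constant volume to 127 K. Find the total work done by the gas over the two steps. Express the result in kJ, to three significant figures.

W_total ≈ 3.56 kJ

Step 1 (adiabatic): W = (P₁V₁ − P₂V₂)/(γ−1) = (8184 − 5811)/0.667 = 3560 J.
Step 2 (isochoric): W = 0 (constant volume).
W_total = 3560 + 0 = 3560 J.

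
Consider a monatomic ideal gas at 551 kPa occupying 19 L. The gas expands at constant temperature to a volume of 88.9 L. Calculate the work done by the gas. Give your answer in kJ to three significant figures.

W ≈ 16.2 kJ

Isothermal: W = nRT ln(V₂/V₁) = P₁V₁ ln(V₂/V₁).
P₁V₁ = (551 kPa)(19 L) = 10469 J.
W = 10469 × ln(88.9/19) = 10469 × 1.543
W_by_gas = 16154 J.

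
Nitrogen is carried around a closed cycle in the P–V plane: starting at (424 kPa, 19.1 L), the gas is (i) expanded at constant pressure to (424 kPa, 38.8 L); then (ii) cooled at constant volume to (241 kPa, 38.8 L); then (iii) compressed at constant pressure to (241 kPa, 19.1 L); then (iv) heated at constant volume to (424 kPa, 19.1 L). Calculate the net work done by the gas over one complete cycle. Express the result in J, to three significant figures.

W_net ≈ 3610 J

Constant-volume legs do no work.
W(i) = (424)(38.8 − 19.1) = 8353 J; W(iii) = (241)(19.1 − 38.8) = -4748 J.
W_net = 8353 − 4748 = 3605 J (the clockwise enclosed area).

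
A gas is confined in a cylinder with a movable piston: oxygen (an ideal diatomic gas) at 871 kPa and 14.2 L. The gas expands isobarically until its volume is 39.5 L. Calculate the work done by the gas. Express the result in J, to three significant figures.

W ≈ 22000 J

Isobaric: W = P ΔV.
W = (871 kPa)(39.5 − 14.2 L) = (871)(25.3) = 22036 J.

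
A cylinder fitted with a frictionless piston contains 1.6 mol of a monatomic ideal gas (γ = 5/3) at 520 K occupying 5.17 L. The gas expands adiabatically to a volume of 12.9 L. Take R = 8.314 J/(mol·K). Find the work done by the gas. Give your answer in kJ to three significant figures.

Adiabatic: TV^(γ−1) = const with γ = 5/3.
T₂ = T₁ (V₁/V₂)^(γ−1) = 520 × (5.17/12.9)^0.667 = 520 × 0.5436 = 282.7 K.
W_by = nCᵥ(T₁ − T₂) = (1.6)(12.47)(520 − 282.7) = 4736 J.

W ≈ 4.74 kJ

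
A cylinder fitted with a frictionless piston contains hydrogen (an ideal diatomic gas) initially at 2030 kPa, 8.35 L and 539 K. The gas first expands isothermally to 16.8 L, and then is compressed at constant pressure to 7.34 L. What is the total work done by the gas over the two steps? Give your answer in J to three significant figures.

W_total ≈ 2310 J

Step 1 (isothermal): W = P₁V₁ ln(V₂/V₁) = (16950) ln(16.8/8.35) = 11850 J.
After step 1: P = 1009 kPa, V = 16.8 L, T = 539 K.
Step 2 (isobaric): W = PΔV = (1009 kPa)(7.34 − 16.8 L) = -9545 J.
W_total = 11850 − 9545 = 2306 J.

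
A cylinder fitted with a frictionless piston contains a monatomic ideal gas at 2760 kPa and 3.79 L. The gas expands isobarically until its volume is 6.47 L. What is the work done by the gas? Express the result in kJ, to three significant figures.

Isobaric: W = P ΔV.
W = (2760 kPa)(6.47 − 3.79 L) = (2760)(2.68) = 7397 J.

W ≈ 7.40 kJ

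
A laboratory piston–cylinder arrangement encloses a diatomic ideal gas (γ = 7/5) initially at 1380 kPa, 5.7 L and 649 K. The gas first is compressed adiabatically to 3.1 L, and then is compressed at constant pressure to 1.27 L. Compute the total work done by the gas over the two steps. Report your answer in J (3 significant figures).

Step 1 (adiabatic): W = (P₁V₁ − P₂V₂)/(γ−1) = (7866 − 10036)/0.4 = -5425 J.
After step 1: P = 3237 kPa, V = 3.1 L, T = 828 K.
Step 2 (isobaric): W = PΔV = (3237 kPa)(1.27 − 3.1 L) = -5924 J.
W_total = -5425 − 5924 = -11349 J.

W_total ≈ -11300 J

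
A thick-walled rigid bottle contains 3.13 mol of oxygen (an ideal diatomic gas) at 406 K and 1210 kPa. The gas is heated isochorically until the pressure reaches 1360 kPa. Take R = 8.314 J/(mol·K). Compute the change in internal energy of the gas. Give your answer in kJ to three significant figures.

ΔU ≈ 3.27 kJ

Constant volume ⇒ W = 0, so Q = ΔU = nCᵥΔT with Cᵥ = 5R/2 = 20.79 J/(mol·K).
At constant V, T₂/T₁ = P₂/P₁ ⇒ ΔT = T₁(P₂/P₁ − 1) = 406·(1360/1210 − 1) = 50.33 K.
ΔU = (3.13)(20.79)(50.33) = 3274 J.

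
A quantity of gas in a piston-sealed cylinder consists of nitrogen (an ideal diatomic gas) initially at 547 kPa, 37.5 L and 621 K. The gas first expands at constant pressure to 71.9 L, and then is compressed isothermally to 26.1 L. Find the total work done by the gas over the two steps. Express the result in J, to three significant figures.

W_total ≈ -21000 J

Step 1 (isobaric): W = PΔV = (547 kPa)(71.9 − 37.5 L) = 18817 J.
After step 1: P = 547 kPa, V = 71.9 L, T = 1191 K.
Step 2 (isothermal): W = P₁V₁ ln(V₂/V₁) = (39329) ln(26.1/71.9) = -39854 J.
W_total = 18817 − 39854 = -21037 J.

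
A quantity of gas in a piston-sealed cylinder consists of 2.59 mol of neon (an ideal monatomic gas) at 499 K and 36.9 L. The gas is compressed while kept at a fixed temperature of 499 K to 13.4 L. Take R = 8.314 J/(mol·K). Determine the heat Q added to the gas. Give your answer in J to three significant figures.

Q ≈ -10900 J

Isothermal ⇒ ΔU = 0, so Q = W = nRT ln(V₂/V₁).
Q = (2.59)(8.314)(499) ln(13.4/36.9) = 10745 × -1.013 = -10884 J.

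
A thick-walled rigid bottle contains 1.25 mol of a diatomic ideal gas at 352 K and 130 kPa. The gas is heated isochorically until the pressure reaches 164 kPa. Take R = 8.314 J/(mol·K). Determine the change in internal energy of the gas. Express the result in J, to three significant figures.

ΔU ≈ 2390 J

Constant volume ⇒ W = 0, so Q = ΔU = nCᵥΔT with Cᵥ = 5R/2 = 20.79 J/(mol·K).
At constant V, T₂/T₁ = P₂/P₁ ⇒ ΔT = T₁(P₂/P₁ − 1) = 352·(164/130 − 1) = 92.06 K.
ΔU = (1.25)(20.79)(92.06) = 2392 J.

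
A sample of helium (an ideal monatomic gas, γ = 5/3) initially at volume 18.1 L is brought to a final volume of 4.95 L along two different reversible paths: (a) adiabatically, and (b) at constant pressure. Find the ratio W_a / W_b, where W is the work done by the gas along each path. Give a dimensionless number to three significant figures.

W_a / W_b ≈ 2.84

Path (a) adiabatic: W = P₁V₁(1 − (V₁/V₂)^(γ−1))/(γ−1) → W_a/(P₁V₁) = -2.06.
Path (b) isobaric: W = P₁(V₂ − V₁) → W_b/(P₁V₁) = -0.7265.
W_a / W_b = -2.06 / -0.7265 = 2.836.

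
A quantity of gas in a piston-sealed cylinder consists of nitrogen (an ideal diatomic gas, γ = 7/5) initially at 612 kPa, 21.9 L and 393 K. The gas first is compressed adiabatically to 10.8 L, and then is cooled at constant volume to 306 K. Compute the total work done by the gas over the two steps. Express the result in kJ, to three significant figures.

Step 1 (adiabatic): W = (P₁V₁ − P₂V₂)/(γ−1) = (13403 − 17783)/0.4 = -10950 J.
Step 2 (isochoric): W = 0 (constant volume).
W_total = -10950 + 0 = -10950 J.

W_total ≈ -11.0 kJ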